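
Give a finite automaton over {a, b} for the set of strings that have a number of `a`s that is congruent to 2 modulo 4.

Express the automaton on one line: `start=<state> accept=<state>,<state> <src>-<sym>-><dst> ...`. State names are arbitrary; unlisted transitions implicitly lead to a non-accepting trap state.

start=s0 accept=s2 s0-a->s1 s0-b->s0 s1-a->s2 s1-b->s1 s2-a->s3 s2-b->s2 s3-a->s0 s3-b->s3

Keep the running count of `a`s modulo 4: each `a` advances along the cycle s0 → s1 → s2 → s3 → s0 while other symbols loop. Accept at s2.
        a   b  
>  s0   s1  s0 
   s1   s2  s1 
 * s2   s3  s2 
   s3   s0  s3 
(> = start, * = accepting)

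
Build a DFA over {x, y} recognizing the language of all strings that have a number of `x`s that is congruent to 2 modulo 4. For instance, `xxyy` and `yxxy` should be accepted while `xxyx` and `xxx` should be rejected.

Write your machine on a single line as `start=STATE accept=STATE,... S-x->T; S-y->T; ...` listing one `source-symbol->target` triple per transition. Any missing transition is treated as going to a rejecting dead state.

The only thing that matters is how many `x`s have appeared, reduced mod 4. Use one state per residue: q0 for 0, …, q3 for 3. Reading `x` moves to the next residue; anything else stays put. q2 is accepting.
With 4 states:
        x   y  
>  q0   q1  q0 
   q1   q2  q1 
 * q2   q3  q2 
   q3   q0  q3 
(> = start, * = accepting)

start=q0; accept=q2; q0-x->q1; q0-y->q0; q1-x->q2; q1-y->q1; q2-x->q3; q2-y->q2; q3-x->q0; q3-y->q3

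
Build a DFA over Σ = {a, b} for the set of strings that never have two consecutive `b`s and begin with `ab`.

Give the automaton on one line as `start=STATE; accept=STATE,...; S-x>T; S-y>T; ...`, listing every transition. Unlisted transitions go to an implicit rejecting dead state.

start=q0; accept=q3,q4; q0-a>q1; q0-b>q2; q1-a>q2; q1-b>q3; q2-a>q2; q2-b>q2; q3-a>q4; q3-b>q2; q4-a>q4; q4-b>q3

Run two small machines in parallel and take their product. The first has 3 states tracking partial matches of the forbidden pattern `bb`; the second has 4 states tracking whether the input so far still matches the prefix `ab`. A product state is a pair (one from each), accepting exactly when both do. Equivalent product states are then merged.
        a   b  
>  q0   q1  q2 
   q1   q2  q3 
   q2   q2  q2 
 * q3   q4  q2 
 * q4   q4  q3 
(> = start, * = accepting)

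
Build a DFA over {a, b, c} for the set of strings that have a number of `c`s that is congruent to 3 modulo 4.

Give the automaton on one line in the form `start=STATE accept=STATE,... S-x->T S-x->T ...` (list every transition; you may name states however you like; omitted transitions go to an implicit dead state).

The only thing that matters is how many `c`s have appeared, reduced mod 4. Use one state per residue: S0 for 0, …, S3 for 3. Reading `c` moves to the next residue; anything else stays put. S3 is accepting.
With 4 states:
        a   b   c  
>  S0   S0  S0  S1 
   S1   S1  S1  S2 
   S2   S2  S2  S3 
 * S3   S3  S3  S0 
(> = start, * = accepting)

start=S0 accept=S3 S0-a->S0 S0-b->S0 S0-c->S1 S1-a->S1 S1-b->S1 S1-c->S2 S2-a->S2 S2-b->S2 S2-c->S3 S3-a->S3 S3-b->S3 S3-c->S0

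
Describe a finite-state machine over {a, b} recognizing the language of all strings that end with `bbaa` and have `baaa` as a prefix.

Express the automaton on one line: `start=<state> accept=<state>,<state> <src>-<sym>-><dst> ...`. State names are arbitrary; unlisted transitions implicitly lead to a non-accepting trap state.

Handle the two conditions separately and then intersect. One (5 states) tracks how much of the suffix `bbaa` has currently been matched; the other (6 states) tracks whether the input so far still matches the prefix `baaa`. Each combined state is a pair, one component from each; accept when both components accept. Equivalent product states are then merged.
A 10-state machine:
        a   b  
>  S0   S1  S2 
   S1   S1  S1 
   S2   S3  S1 
   S3   S4  S1 
   S4   S5  S1 
   S5   S5  S6 
   S6   S5  S7 
   S7   S8  S7 
   S8   S9  S6 
 * S9   S5  S6 
(> = start, * = accepting)

start=S0 accept=S9 S0-a->S1 S0-b->S2 S1-a->S1 S1-b->S1 S2-a->S3 S2-b->S1 S3-a->S4 S3-b->S1 S4-a->S5 S4-b->S1 S5-a->S5 S5-b->S6 S6-a->S5 S6-b->S7 S7-a->S8 S7-b->S7 S8-a->S9 S8-b->S6 S9-a->S5 S9-b->S6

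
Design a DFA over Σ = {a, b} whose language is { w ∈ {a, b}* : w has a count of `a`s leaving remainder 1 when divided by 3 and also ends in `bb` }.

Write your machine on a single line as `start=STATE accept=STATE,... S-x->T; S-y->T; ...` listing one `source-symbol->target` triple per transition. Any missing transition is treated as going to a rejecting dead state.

start=S0; accept=S4; S0-a->S1; S0-b->S0; S1-a->S2; S1-b->S3; S2-a->S0; S2-b->S2; S3-a->S2; S3-b->S4; S4-a->S2; S4-b->S4

Handle the two conditions separately and then intersect. The first has 3 states tracking the count of `a`s modulo 3; the second has 3 states tracking how much of the suffix `bb` has currently been matched. A product state is a pair (one from each), accepting exactly when both do. After merging equivalent states the machine shrinks.
A 5-state machine:
        a   b  
>  S0   S1  S0 
   S1   S2  S3 
   S2   S0  S2 
   S3   S2  S4 
 * S4   S2  S4 
(> = start, * = accepting)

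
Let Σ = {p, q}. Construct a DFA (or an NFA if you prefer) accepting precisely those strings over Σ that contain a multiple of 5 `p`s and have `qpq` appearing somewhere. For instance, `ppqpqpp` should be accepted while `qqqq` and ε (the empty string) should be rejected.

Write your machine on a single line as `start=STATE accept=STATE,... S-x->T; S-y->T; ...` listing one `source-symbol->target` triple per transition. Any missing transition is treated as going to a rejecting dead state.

Run two small machines in parallel and take their product. The first has 5 states tracking the count of `p`s modulo 5; the second has 4 states tracking whether and how much of `qpq` has been seen. A product state is a pair (one from each), accepting exactly when both do.
With 20 states:
       p  q 
>  A   B  C 
   B   D  E 
   C   F  C 
   D   G  H 
   E   I  E 
   F   D  J 
   G   K  L 
   H   M  H 
   I   G  N 
   J   N  J 
   K   A  O 
   L   P  L 
   M   K  Q 
   N   Q  N 
   O   R  O 
   P   A  S 
   Q   S  Q 
   R   B  T 
   S   T  S 
 * T   J  T 
(> = start, * = accepting)

start=A; accept=T; A-p->B; A-q->C; B-p->D; B-q->E; C-p->F; C-q->C; D-p->G; D-q->H; E-p->I; E-q->E; F-p->D; F-q->J; G-p->K; G-q->L; H-p->M; H-q->H; I-p->G; I-q->N; J-p->N; J-q->J; K-p->A; K-q->O; L-p->P; L-q->L; M-p->K; M-q->Q; N-p->Q; N-q->N; O-p->R; O-q->O; P-p->A; P-q->S; Q-p->S; Q-q->Q; R-p->B; R-q->T; S-p->T; S-q->S; T-p->J; T-q->T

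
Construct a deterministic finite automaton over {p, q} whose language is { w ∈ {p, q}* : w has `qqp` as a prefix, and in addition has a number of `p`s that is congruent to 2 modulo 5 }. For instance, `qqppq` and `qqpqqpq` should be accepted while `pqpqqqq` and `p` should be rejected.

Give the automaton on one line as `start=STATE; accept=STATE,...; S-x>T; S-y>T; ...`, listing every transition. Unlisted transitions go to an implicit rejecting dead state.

Build one automaton per condition and run them in lockstep. One (5 states) tracks whether the input so far still matches the prefix `qqp`; the other (5 states) tracks the count of `p`s modulo 5. Each combined state is a pair, one component from each; accept when both components accept. Minimizing collapses redundant product states.
        p   q  
>  s0   s1  s2 
   s1   s1  s1 
   s2   s1  s3 
   s3   s4  s1 
   s4   s5  s4 
 * s5   s6  s5 
   s6   s7  s6 
   s7   s8  s7 
   s8   s4  s8 
(> = start, * = accepting)

start=s0; accept=s5; s0-p>s1; s0-q>s2; s1-p>s1; s1-q>s1; s2-p>s1; s2-q>s3; s3-p>s4; s3-q>s1; s4-p>s5; s4-q>s4; s5-p>s6; s5-q>s5; s6-p>s7; s6-q>s6; s7-p>s8; s7-q>s7; s8-p>s4; s8-q>s8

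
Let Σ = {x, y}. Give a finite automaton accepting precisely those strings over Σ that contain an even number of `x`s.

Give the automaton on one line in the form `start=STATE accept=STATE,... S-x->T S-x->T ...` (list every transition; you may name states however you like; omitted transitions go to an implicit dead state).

The only thing that matters is how many `x`s have appeared, reduced mod 2. Use one state per residue: S0 for 0, …, S1 for 1. Reading `x` moves to the next residue; anything else stays put. S0 is accepting.
A 2-state machine:
        x   y  
>* S0   S1  S0 
   S1   S0  S1 
(> = start, * = accepting)

start=S0 accept=S0 S0-x->S1 S0-y->S0 S1-x->S0 S1-y->S1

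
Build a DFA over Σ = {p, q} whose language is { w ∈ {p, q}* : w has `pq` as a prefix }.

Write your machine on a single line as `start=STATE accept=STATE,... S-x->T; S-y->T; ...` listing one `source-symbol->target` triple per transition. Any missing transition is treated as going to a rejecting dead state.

start=A; accept=C; A-p->B; A-q->D; B-p->D; B-q->C; C-p->C; C-q->C; D-p->D; D-q->D

Walk along `pq` while the input agrees: from A take `p` to B, and so on. Any deviation drops to the rejecting sink D. Once C is reached the prefix is confirmed and every continuation is accepted.
       p  q 
>  A   B  D 
   B   D  C 
 * C   C  C 
   D   D  D 
(> = start, * = accepting)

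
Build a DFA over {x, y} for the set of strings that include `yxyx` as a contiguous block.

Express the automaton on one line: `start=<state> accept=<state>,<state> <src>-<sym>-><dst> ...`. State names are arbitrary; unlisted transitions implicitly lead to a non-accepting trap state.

States q0..q3 record the length of the longest prefix of `yxyx` that matches the current input suffix. Reaching q4 means `yxyx` has been seen, and we stay there forever. Accept from q4.
With 5 states:
        x   y  
>  q0   q0  q1 
   q1   q2  q1 
   q2   q0  q3 
   q3   q4  q1 
 * q4   q4  q4 
(> = start, * = accepting)

start=q0 accept=q4 q0-x->q0 q0-y->q1 q1-x->q2 q1-y->q1 q2-x->q0 q2-y->q3 q3-x->q4 q3-y->q1 q4-x->q4 q4-y->q4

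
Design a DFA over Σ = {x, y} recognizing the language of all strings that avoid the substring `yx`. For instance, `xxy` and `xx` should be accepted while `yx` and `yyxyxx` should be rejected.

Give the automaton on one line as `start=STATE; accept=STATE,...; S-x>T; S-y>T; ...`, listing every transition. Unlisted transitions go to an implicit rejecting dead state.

This is the complement of 'contains `yx`'. Use the same substring-matching states — A through C holding how much of `yx` has just been matched — but flip the accepting set: everything except the trap C accepts.
With 3 states:
       x  y 
>* A   A  B 
 * B   C  B 
   C   C  C 
(> = start, * = accepting)

start=A; accept=A,B; A-x>A; A-y>B; B-x>C; B-y>B; C-x>C; C-y>C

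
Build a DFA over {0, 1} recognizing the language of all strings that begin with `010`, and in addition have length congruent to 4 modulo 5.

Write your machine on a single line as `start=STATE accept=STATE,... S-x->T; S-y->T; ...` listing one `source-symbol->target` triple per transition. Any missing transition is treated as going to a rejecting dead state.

start=S0; accept=S8; S0-0->S1; S0-1->S2; S1-0->S3; S1-1->S4; S2-0->S3; S2-1->S3; S3-0->S5; S3-1->S5; S4-0->S6; S4-1->S5; S5-0->S7; S5-1->S7; S6-0->S8; S6-1->S8; S7-0->S9; S7-1->S9; S8-0->S10; S8-1->S10; S9-0->S2; S9-1->S2; S10-0->S11; S10-1->S11; S11-0->S12; S11-1->S12; S12-0->S6; S12-1->S6

Run two small machines in parallel and take their product. One (5 states) tracks whether the input so far still matches the prefix `010`; the other (5 states) tracks the input length modulo 5. Each combined state is a pair, one component from each; accept when both components accept.
13 states suffice.
          0    1  
>  S0     S1   S2 
   S1     S3   S4 
   S2     S3   S3 
   S3     S5   S5 
   S4     S6   S5 
   S5     S7   S7 
   S6     S8   S8 
   S7     S9   S9 
 * S8    S10  S10 
   S9     S2   S2 
   S10   S11  S11 
   S11   S12  S12 
   S12    S6   S6 
(> = start, * = accepting)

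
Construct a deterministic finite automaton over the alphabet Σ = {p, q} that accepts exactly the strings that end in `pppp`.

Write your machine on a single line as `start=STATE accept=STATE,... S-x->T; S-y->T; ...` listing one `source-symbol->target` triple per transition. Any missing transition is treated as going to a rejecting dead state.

start=S0; accept=S4; S0-p->S1; S0-q->S0; S1-p->S2; S1-q->S0; S2-p->S3; S2-q->S0; S3-p->S4; S3-q->S0; S4-p->S4; S4-q->S0

Let each state record the length of the longest suffix of the input read so far that is also a prefix of `pppp`. S1 means the last symbol is `p`; S2 means the last 2 symbols are `pp`; S3 means the last 3 symbols are `ppp`; S4 means the last 4 symbols are `pppp`. Accept only at S4, where the string currently ends in `pppp`.
        p   q  
>  S0   S1  S0 
   S1   S2  S0 
   S2   S3  S0 
   S3   S4  S0 
 * S4   S4  S0 
(> = start, * = accepting)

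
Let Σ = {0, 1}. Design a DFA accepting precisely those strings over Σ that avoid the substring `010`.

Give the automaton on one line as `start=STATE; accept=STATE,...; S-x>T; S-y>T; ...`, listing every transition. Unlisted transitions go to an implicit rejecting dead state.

Track partial matches of the forbidden pattern `010`. State D is a dead state reached once `010` has occurred; every other state accepts. A means no part of `010` is currently matched.
4 states suffice.
       0  1 
>* A   B  A 
 * B   B  C 
 * C   D  A 
   D   D  D 
(> = start, * = accepting)

start=A; accept=A,B,C; A-0>B; A-1>A; B-0>B; B-1>C; C-0>D; C-1>A; D-0>D; D-1>D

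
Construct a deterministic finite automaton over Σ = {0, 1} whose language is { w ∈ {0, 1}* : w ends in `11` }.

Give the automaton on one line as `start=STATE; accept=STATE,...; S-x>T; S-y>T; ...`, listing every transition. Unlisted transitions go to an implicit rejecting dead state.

Let each state record the length of the longest suffix of the input read so far that is also a prefix of `11`. s1 means the last symbol is `1`; s2 means the last 2 symbols are `11`. Accept only at s2, where the string currently ends in `11`.
With 3 states:
        0   1  
>  s0   s0  s1 
   s1   s0  s2 
 * s2   s0  s2 
(> = start, * = accepting)

start=s0; accept=s2; s0-0>s0; s0-1>s1; s1-0>s0; s1-1>s2; s2-0>s0; s2-1>s2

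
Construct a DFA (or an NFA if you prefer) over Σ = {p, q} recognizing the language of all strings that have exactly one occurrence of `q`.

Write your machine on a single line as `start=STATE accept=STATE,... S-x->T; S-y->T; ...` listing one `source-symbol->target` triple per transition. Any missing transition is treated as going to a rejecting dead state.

start=s0; accept=s1; s0-p->s0; s0-q->s1; s1-p->s1; s1-q->s2; s2-p->s2; s2-q->s2

Only the number of `q`s matters, and only up to 2. Make a chain s0 → s1 → s2 advanced by each `q` (with s2 absorbing); every other symbol self-loops. The accepting set is {s1}.
        p   q  
>  s0   s0  s1 
 * s1   s1  s2 
   s2   s2  s2 
(> = start, * = accepting)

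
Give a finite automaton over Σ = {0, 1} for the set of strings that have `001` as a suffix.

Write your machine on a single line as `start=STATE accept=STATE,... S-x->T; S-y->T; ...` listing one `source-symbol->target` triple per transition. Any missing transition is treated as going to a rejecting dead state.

Remember how much of `001` the current input suffix matches. State q0 means no match yet; q1 means the last symbol is `0`; q2 means the last 2 symbols are `00`; q3 means the last 3 symbols are `001`. Only q3 accepts. On a mismatch, fall back to the longest proper suffix that is still a prefix of `001`.
        0   1  
>  q0   q1  q0 
   q1   q2  q0 
   q2   q2  q3 
 * q3   q1  q0 
(> = start, * = accepting)

start=q0; accept=q3; q0-0->q1; q0-1->q0; q1-0->q2; q1-1->q0; q2-0->q2; q2-1->q3; q3-0->q1; q3-1->q0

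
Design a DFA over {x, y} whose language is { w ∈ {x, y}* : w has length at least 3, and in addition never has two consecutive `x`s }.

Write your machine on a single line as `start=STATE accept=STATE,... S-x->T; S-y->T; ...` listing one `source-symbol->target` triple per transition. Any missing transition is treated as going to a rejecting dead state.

Run two small machines in parallel and take their product. The first has 5 states tracking the input length, saturating at 4; the second has 3 states tracking partial matches of the forbidden pattern `xx`. A product state is a pair (one from each), accepting exactly when both do. After merging equivalent states the machine shrinks.
An 8-state machine:
        x   y  
>  q0   q1  q2 
   q1   q3  q4 
   q2   q5  q4 
   q3   q3  q3 
   q4   q6  q7 
   q5   q3  q7 
 * q6   q3  q7 
 * q7   q6  q7 
(> = start, * = accepting)

start=q0; accept=q6,q7; q0-x->q1; q0-y->q2; q1-x->q3; q1-y->q4; q2-x->q5; q2-y->q4; q3-x->q3; q3-y->q3; q4-x->q6; q4-y->q7; q5-x->q3; q5-y->q7; q6-x->q3; q6-y->q7; q7-x->q6; q7-y->q7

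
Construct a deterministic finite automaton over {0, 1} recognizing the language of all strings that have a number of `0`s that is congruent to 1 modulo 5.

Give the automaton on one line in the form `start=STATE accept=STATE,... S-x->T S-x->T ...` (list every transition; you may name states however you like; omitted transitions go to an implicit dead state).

start=S0 accept=S1 S0-0->S1 S0-1->S0 S1-0->S2 S1-1->S1 S2-0->S3 S2-1->S2 S3-0->S4 S3-1->S3 S4-0->S0 S4-1->S4

Keep the running count of `0`s modulo 5: each `0` advances along the cycle S0 → S1 → S2 → S3 → S4 → S0 while other symbols loop. Accept at S1.
5 states suffice.
        0   1  
>  S0   S1  S0 
 * S1   S2  S1 
   S2   S3  S2 
   S3   S4  S3 
   S4   S0  S4 
(> = start, * = accepting)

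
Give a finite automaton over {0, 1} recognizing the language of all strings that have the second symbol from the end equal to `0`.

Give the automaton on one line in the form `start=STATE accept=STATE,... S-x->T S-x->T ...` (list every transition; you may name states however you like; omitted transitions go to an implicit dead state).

start=A accept=D,E A-0->B A-1->C B-0->D B-1->E C-0->F C-1->G D-0->D D-1->E E-0->F E-1->G F-0->D F-1->E G-0->F G-1->G

A DFA must remember the last 2 symbols (since which symbol is second-to-last isn't known until the input ends). Use one state per possible window of the last ≤2 symbols; accept from those whose window starts with `0`.
7 states suffice.
       0  1 
>  A   B  C 
   B   D  E 
   C   F  G 
 * D   D  E 
 * E   F  G 
   F   D  E 
   G   F  G 
(> = start, * = accepting)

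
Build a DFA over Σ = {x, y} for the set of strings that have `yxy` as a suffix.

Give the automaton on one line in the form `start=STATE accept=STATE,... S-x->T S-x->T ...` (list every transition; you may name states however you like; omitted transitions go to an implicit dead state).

Remember how much of `yxy` the current input suffix matches. State q0 means no match yet; q1 means the last symbol is `y`; q2 means the last 2 symbols are `yx`; q3 means the last 3 symbols are `yxy`. Only q3 accepts. On a mismatch, fall back to the longest proper suffix that is still a prefix of `yxy`.
A 4-state machine:
        x   y  
>  q0   q0  q1 
   q1   q2  q1 
   q2   q0  q3 
 * q3   q2  q1 
(> = start, * = accepting)

start=q0 accept=q3 q0-x->q0 q0-y->q1 q1-x->q2 q1-y->q1 q2-x->q0 q2-y->q3 q3-x->q2 q3-y->q1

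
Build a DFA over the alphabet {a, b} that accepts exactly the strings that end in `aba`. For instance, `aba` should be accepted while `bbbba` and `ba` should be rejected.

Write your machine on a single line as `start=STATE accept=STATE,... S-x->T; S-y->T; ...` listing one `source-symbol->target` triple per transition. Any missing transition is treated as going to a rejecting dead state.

start=S0; accept=S3; S0-a->S1; S0-b->S0; S1-a->S1; S1-b->S2; S2-a->S3; S2-b->S0; S3-a->S1; S3-b->S2

Remember how much of `aba` the current input suffix matches. State S0 means no match yet; S1 means the last symbol is `a`; S2 means the last 2 symbols are `ab`; S3 means the last 3 symbols are `aba`. Only S3 accepts. On a mismatch, fall back to the longest proper suffix that is still a prefix of `aba`.
A 4-state machine:
        a   b  
>  S0   S1  S0 
   S1   S1  S2 
   S2   S3  S0 
 * S3   S1  S2 
(> = start, * = accepting)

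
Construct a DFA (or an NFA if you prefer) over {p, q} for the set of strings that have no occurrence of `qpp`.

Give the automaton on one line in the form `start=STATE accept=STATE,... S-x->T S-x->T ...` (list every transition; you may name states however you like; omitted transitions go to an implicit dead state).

Track partial matches of the forbidden pattern `qpp`. State S3 is a dead state reached once `qpp` has occurred; every other state accepts. S0 means no part of `qpp` is currently matched.
        p   q  
>* S0   S0  S1 
 * S1   S2  S1 
 * S2   S3  S1 
   S3   S3  S3 
(> = start, * = accepting)

start=S0 accept=S0,S1,S2 S0-p->S0 S0-q->S1 S1-p->S2 S1-q->S1 S2-p->S3 S2-q->S1 S3-p->S3 S3-q->S3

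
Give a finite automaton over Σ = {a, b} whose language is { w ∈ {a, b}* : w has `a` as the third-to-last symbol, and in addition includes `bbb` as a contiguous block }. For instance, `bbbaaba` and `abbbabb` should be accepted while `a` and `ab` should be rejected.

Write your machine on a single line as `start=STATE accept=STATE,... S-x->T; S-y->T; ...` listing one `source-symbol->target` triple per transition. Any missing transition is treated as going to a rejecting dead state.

Build one automaton per condition and run them in lockstep. The first has 15 states tracking the last 3 symbols read; the second has 4 states tracking whether and how much of `bbb` has been seen. A product state is a pair (one from each), accepting exactly when both do. After merging equivalent states the machine shrinks.
With 11 states:
          a    b  
>  s0     s0   s1 
   s1     s0   s2 
   s2     s0   s3 
   s3     s4   s3 
   s4     s5   s6 
   s5     s7   s8 
   s6     s9  s10 
 * s7     s7   s8 
 * s8     s9  s10 
 * s9     s5   s6 
 * s10    s4   s3 
(> = start, * = accepting)

start=s0; accept=s7,s8,s9,s10; s0-a->s0; s0-b->s1; s1-a->s0; s1-b->s2; s2-a->s0; s2-b->s3; s3-a->s4; s3-b->s3; s4-a->s5; s4-b->s6; s5-a->s7; s5-b->s8; s6-a->s9; s6-b->s10; s7-a->s7; s7-b->s8; s8-a->s9; s8-b->s10; s9-a->s5; s9-b->s6; s10-a->s4; s10-b->s3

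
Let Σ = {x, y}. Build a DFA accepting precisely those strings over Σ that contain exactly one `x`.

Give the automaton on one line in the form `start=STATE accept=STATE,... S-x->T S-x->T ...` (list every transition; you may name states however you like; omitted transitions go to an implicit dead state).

start=S0 accept=S1 S0-x->S1 S0-y->S0 S1-x->S2 S1-y->S1 S2-x->S2 S2-y->S2

Only the number of `x`s matters, and only up to 2. Make a chain S0 → S1 → S2 advanced by each `x` (with S2 absorbing); every other symbol self-loops. The accepting set is {S1}.
A 3-state machine:
        x   y  
>  S0   S1  S0 
 * S1   S2  S1 
   S2   S2  S2 
(> = start, * = accepting)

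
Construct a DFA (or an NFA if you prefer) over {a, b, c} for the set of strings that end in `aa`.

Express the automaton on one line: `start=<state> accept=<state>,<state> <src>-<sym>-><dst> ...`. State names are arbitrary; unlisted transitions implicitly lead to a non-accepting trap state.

start=q0 accept=q2 q0-a->q1 q0-b->q0 q0-c->q0 q1-a->q2 q1-b->q0 q1-c->q0 q2-a->q2 q2-b->q0 q2-c->q0

Remember how much of `aa` the current input suffix matches. State q0 means no match yet; q1 means the last symbol is `a`; q2 means the last 2 symbols are `aa`. Only q2 accepts. On a mismatch, fall back to the longest proper suffix that is still a prefix of `aa`.
3 states suffice.
        a   b   c  
>  q0   q1  q0  q0 
   q1   q2  q0  q0 
 * q2   q2  q0  q0 
(> = start, * = accepting)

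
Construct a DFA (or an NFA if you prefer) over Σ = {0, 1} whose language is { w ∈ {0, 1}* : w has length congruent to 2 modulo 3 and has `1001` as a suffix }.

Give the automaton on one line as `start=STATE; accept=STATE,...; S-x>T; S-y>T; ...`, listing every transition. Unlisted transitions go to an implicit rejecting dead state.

start=q0; accept=q6; q0-0>q1; q0-1>q1; q1-0>q2; q1-1>q3; q2-0>q0; q2-1>q0; q3-0>q4; q3-1>q0; q4-0>q5; q4-1>q1; q5-0>q2; q5-1>q6; q6-0>q4; q6-1>q0

Run two small machines in parallel and take their product. One (3 states) tracks the input length modulo 3; the other (5 states) tracks how much of the suffix `1001` has currently been matched. Each combined state is a pair, one component from each; accept when both components accept. After merging equivalent states the machine shrinks.
7 states suffice.
        0   1  
>  q0   q1  q1 
   q1   q2  q3 
   q2   q0  q0 
   q3   q4  q0 
   q4   q5  q1 
   q5   q2  q6 
 * q6   q4  q0 
(> = start, * = accepting)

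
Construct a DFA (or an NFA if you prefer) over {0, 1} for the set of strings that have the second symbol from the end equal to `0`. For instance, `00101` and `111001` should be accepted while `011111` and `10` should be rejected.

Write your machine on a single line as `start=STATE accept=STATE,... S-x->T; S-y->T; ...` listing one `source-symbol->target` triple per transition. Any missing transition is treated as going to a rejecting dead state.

start=q0; accept=q3,q4; q0-0->q1; q0-1->q2; q1-0->q3; q1-1->q4; q2-0->q5; q2-1->q6; q3-0->q3; q3-1->q4; q4-0->q5; q4-1->q6; q5-0->q3; q5-1->q4; q6-0->q5; q6-1->q6

A DFA must remember the last 2 symbols (since which symbol is second-to-last isn't known until the input ends). Use one state per possible window of the last ≤2 symbols; accept from those whose window starts with `0`.
A 7-state machine:
        0   1  
>  q0   q1  q2 
   q1   q3  q4 
   q2   q5  q6 
 * q3   q3  q4 
 * q4   q5  q6 
   q5   q3  q4 
   q6   q5  q6 
(> = start, * = accepting)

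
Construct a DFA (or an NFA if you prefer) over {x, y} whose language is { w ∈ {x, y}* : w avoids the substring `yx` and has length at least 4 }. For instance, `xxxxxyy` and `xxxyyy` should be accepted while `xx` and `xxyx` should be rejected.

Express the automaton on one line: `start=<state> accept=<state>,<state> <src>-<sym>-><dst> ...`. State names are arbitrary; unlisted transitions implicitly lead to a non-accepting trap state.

Handle the two conditions separately and then intersect. The first has 3 states tracking partial matches of the forbidden pattern `yx`; the second has 6 states tracking the input length, saturating at 5. A product state is a pair (one from each), accepting exactly when both do.
          x    y  
>  q0     q1   q2 
   q1     q3   q4 
   q2     q5   q4 
   q3     q6   q7 
   q4     q8   q7 
   q5     q8   q8 
   q6     q9  q10 
   q7    q11  q10 
   q8    q11  q11 
 * q9    q12  q13 
 * q10   q14  q13 
   q11   q14  q14 
 * q12   q12  q13 
 * q13   q14  q13 
   q14   q14  q14 
(> = start, * = accepting)

start=q0 accept=q9,q10,q12,q13 q0-x->q1 q0-y->q2 q1-x->q3 q1-y->q4 q2-x->q5 q2-y->q4 q3-x->q6 q3-y->q7 q4-x->q8 q4-y->q7 q5-x->q8 q5-y->q8 q6-x->q9 q6-y->q10 q7-x->q11 q7-y->q10 q8-x->q11 q8-y->q11 q9-x->q12 q9-y->q13 q10-x->q14 q10-y->q13 q11-x->q14 q11-y->q14 q12-x->q12 q12-y->q13 q13-x->q14 q13-y->q13 q14-x->q14 q14-y->q14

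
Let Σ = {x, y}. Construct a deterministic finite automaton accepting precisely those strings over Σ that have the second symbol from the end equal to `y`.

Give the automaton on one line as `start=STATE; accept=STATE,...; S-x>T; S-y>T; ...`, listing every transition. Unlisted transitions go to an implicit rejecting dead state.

start=q0; accept=q5,q6; q0-x>q1; q0-y>q2; q1-x>q3; q1-y>q4; q2-x>q5; q2-y>q6; q3-x>q3; q3-y>q4; q4-x>q5; q4-y>q6; q5-x>q3; q5-y>q4; q6-x>q5; q6-y>q6

A DFA must remember the last 2 symbols (since which symbol is second-to-last isn't known until the input ends). Use one state per possible window of the last ≤2 symbols; accept from those whose window starts with `y`.
With 7 states:
        x   y  
>  q0   q1  q2 
   q1   q3  q4 
   q2   q5  q6 
   q3   q3  q4 
   q4   q5  q6 
 * q5   q3  q4 
 * q6   q5  q6 
(> = start, * = accepting)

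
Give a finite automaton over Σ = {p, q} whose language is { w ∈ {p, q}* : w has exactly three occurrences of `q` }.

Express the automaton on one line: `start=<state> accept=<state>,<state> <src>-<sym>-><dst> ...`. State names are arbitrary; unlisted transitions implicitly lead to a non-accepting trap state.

start=s0 accept=s3 s0-p->s0 s0-q->s1 s1-p->s1 s1-q->s2 s2-p->s2 s2-q->s3 s3-p->s3 s3-q->s4 s4-p->s4 s4-q->s4

Count `q`s, saturating at 4: states s0 through s3 mean 0 through 3 `q`s seen; s4 means more than 3. Each `q` increments (capped at s4); other symbols loop. Accept from {s3}.
With 5 states:
        p   q  
>  s0   s0  s1 
   s1   s1  s2 
   s2   s2  s3 
 * s3   s3  s4 
   s4   s4  s4 
(> = start, * = accepting)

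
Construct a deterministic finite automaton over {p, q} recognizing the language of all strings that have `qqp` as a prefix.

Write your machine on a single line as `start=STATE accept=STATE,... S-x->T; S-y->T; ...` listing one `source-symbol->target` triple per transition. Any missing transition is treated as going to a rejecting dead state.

start=S0; accept=S3; S0-p->S4; S0-q->S1; S1-p->S4; S1-q->S2; S2-p->S3; S2-q->S4; S3-p->S3; S3-q->S3; S4-p->S4; S4-q->S4

Check the first 3 symbols one by one: S0 through S2 record how many have matched `qqp` so far; any wrong symbol goes to the dead state S4. After all 3 match we enter the accepting sink S3.
5 states suffice.
        p   q  
>  S0   S4  S1 
   S1   S4  S2 
   S2   S3  S4 
 * S3   S3  S3 
   S4   S4  S4 
(> = start, * = accepting)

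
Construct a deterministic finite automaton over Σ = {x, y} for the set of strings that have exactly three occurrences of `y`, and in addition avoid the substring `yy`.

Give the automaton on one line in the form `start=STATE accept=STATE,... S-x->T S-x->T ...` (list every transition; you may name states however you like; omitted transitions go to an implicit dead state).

Run two small machines in parallel and take their product. The first has 5 states tracking the count of `y`s, saturating at 4; the second has 3 states tracking partial matches of the forbidden pattern `yy`. A product state is a pair (one from each), accepting exactly when both do.
With 12 states:
          x    y  
>  q0     q0   q1 
   q1     q2   q3 
   q2     q2   q4 
   q3     q3   q5 
   q4     q6   q5 
   q5     q5   q7 
   q6     q6   q8 
   q7     q7   q7 
 * q8     q9   q7 
 * q9     q9  q10 
   q10   q11   q7 
   q11   q11  q10 
(> = start, * = accepting)

start=q0 accept=q8,q9 q0-x->q0 q0-y->q1 q1-x->q2 q1-y->q3 q2-x->q2 q2-y->q4 q3-x->q3 q3-y->q5 q4-x->q6 q4-y->q5 q5-x->q5 q5-y->q7 q6-x->q6 q6-y->q8 q7-x->q7 q7-y->q7 q8-x->q9 q8-y->q7 q9-x->q9 q9-y->q10 q10-x->q11 q10-y->q7 q11-x->q11 q11-y->q10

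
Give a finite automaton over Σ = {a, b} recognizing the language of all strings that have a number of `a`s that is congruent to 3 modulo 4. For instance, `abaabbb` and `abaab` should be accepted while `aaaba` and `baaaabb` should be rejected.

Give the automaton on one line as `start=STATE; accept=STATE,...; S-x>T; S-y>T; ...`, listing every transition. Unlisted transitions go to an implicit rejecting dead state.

start=q0; accept=q3; q0-a>q1; q0-b>q0; q1-a>q2; q1-b>q1; q2-a>q3; q2-b>q2; q3-a>q0; q3-b>q3

Keep the running count of `a`s modulo 4: each `a` advances along the cycle q0 → q1 → q2 → q3 → q0 while other symbols loop. Accept at q3.
        a   b  
>  q0   q1  q0 
   q1   q2  q1 
   q2   q3  q2 
 * q3   q0  q3 
(> = start, * = accepting)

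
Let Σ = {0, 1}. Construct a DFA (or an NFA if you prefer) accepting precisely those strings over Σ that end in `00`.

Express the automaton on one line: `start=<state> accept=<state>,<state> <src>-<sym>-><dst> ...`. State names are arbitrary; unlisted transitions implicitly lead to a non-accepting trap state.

start=S0 accept=S2 S0-0->S1 S0-1->S0 S1-0->S2 S1-1->S0 S2-0->S2 S2-1->S0

Remember how much of `00` the current input suffix matches. State S0 means no match yet; S1 means the last symbol is `0`; S2 means the last 2 symbols are `00`. Only S2 accepts. On a mismatch, fall back to the longest proper suffix that is still a prefix of `00`.
3 states suffice.
        0   1  
>  S0   S1  S0 
   S1   S2  S0 
 * S2   S2  S0 
(> = start, * = accepting)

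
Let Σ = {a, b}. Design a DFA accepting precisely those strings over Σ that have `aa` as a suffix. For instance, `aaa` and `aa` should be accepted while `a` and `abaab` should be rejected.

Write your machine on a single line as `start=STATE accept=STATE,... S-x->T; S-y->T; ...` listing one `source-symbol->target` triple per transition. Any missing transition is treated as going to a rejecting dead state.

Let each state record the length of the longest suffix of the input read so far that is also a prefix of `aa`. q1 means the last symbol is `a`; q2 means the last 2 symbols are `aa`. Accept only at q2, where the string currently ends in `aa`.
3 states suffice.
        a   b  
>  q0   q1  q0 
   q1   q2  q0 
 * q2   q2  q0 
(> = start, * = accepting)

start=q0; accept=q2; q0-a->q1; q0-b->q0; q1-a->q2; q1-b->q0; q2-a->q2; q2-b->q0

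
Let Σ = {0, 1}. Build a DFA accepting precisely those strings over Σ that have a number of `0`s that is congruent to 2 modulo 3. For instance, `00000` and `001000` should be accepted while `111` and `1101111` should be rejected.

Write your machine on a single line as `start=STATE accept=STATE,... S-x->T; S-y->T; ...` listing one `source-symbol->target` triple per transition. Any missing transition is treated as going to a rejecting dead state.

start=A; accept=C; A-0->B; A-1->A; B-0->C; B-1->B; C-0->A; C-1->C

Keep the running count of `0`s modulo 3: each `0` advances along the cycle A → B → C → A while other symbols loop. Accept at C.
3 states suffice.
       0  1 
>  A   B  A 
   B   C  B 
 * C   A  C 
(> = start, * = accepting)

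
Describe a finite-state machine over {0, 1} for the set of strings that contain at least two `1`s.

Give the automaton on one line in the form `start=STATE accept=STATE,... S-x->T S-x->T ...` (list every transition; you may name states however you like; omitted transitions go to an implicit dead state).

start=A accept=C,D A-0->A A-1->B B-0->B B-1->C C-0->C C-1->D D-0->D D-1->D

Only the number of `1`s matters, and only up to 3. Make a chain A → B → C → D advanced by each `1` (with D absorbing); every other symbol self-loops. The accepting set is {C, D}.
A 4-state machine:
       0  1 
>  A   A  B 
   B   B  C 
 * C   C  D 
 * D   D  D 
(> = start, * = accepting)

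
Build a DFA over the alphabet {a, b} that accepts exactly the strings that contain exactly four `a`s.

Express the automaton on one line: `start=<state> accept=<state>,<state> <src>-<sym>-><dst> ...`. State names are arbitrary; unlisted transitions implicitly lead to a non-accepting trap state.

start=S0 accept=S4 S0-a->S1 S0-b->S0 S1-a->S2 S1-b->S1 S2-a->S3 S2-b->S2 S3-a->S4 S3-b->S3 S4-a->S5 S4-b->S4 S5-a->S5 S5-b->S5

Count `a`s, saturating at 5: states S0 through S4 mean 0 through 4 `a`s seen; S5 means more than 4. Each `a` increments (capped at S5); other symbols loop. Accept from {S4}.
With 6 states:
        a   b  
>  S0   S1  S0 
   S1   S2  S1 
   S2   S3  S2 
   S3   S4  S3 
 * S4   S5  S4 
   S5   S5  S5 
(> = start, * = accepting)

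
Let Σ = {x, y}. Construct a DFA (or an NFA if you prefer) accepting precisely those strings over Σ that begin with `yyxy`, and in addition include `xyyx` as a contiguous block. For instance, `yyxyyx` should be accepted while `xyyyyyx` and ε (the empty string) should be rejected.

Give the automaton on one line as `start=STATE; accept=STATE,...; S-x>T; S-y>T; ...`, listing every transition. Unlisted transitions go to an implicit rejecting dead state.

Build one automaton per condition and run them in lockstep. One (6 states) tracks whether the input so far still matches the prefix `yyxy`; the other (5 states) tracks whether and how much of `xyyx` has been seen. Each combined state is a pair, one component from each; accept when both components accept. Minimizing collapses redundant product states.
        x   y  
>  q0   q1  q2 
   q1   q1  q1 
   q2   q1  q3 
   q3   q4  q1 
   q4   q1  q5 
   q5   q6  q7 
   q6   q6  q5 
   q7   q8  q9 
 * q8   q8  q8 
   q9   q6  q9 
(> = start, * = accepting)

start=q0; accept=q8; q0-x>q1; q0-y>q2; q1-x>q1; q1-y>q1; q2-x>q1; q2-y>q3; q3-x>q4; q3-y>q1; q4-x>q1; q4-y>q5; q5-x>q6; q5-y>q7; q6-x>q6; q6-y>q5; q7-x>q8; q7-y>q9; q8-x>q8; q8-y>q8; q9-x>q6; q9-y>q9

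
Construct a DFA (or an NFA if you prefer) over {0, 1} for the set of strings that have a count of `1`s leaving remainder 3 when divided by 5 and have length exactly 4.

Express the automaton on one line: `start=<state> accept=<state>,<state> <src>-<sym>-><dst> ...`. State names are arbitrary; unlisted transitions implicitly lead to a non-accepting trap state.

start=A accept=N A-0->B A-1->C B-0->D B-1->E C-0->E C-1->F D-0->G D-1->H E-0->H E-1->I F-0->I F-1->J G-0->K G-1->L H-0->L H-1->M I-0->M I-1->N J-0->N J-1->O K-0->P K-1->Q L-0->Q L-1->R M-0->R M-1->S N-0->S N-1->T O-0->T O-1->P P-0->P P-1->Q Q-0->Q Q-1->R R-0->R R-1->S S-0->S S-1->T T-0->T T-1->P

Build one automaton per condition and run them in lockstep. One (5 states) tracks the count of `1`s modulo 5; the other (6 states) tracks the input length, saturating at 5. Each combined state is a pair, one component from each; accept when both components accept.
With 20 states:
       0  1 
>  A   B  C 
   B   D  E 
   C   E  F 
   D   G  H 
   E   H  I 
   F   I  J 
   G   K  L 
   H   L  M 
   I   M  N 
   J   N  O 
   K   P  Q 
   L   Q  R 
   M   R  S 
 * N   S  T 
   O   T  P 
   P   P  Q 
   Q   Q  R 
   R   R  S 
   S   S  T 
   T   T  P 
(> = start, * = accepting)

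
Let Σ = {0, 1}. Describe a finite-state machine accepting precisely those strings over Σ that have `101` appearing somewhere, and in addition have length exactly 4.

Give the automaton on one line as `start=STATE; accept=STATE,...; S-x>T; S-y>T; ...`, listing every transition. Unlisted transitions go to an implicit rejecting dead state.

Build one automaton per condition and run them in lockstep. The first has 4 states tracking whether and how much of `101` has been seen; the second has 6 states tracking the input length, saturating at 5. A product state is a pair (one from each), accepting exactly when both do. Minimizing collapses redundant product states.
With 9 states:
        0   1  
>  q0   q1  q2 
   q1   q3  q4 
   q2   q5  q4 
   q3   q3  q3 
   q4   q6  q3 
   q5   q3  q7 
   q6   q3  q8 
   q7   q8  q8 
 * q8   q3  q3 
(> = start, * = accepting)

start=q0; accept=q8; q0-0>q1; q0-1>q2; q1-0>q3; q1-1>q4; q2-0>q5; q2-1>q4; q3-0>q3; q3-1>q3; q4-0>q6; q4-1>q3; q5-0>q3; q5-1>q7; q6-0>q3; q6-1>q8; q7-0>q8; q7-1>q8; q8-0>q3; q8-1>q3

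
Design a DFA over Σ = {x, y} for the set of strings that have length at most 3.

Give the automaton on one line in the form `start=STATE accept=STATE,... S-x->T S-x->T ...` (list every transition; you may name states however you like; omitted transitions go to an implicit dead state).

start=s0 accept=s0,s1,s2,s3 s0-x->s1 s0-y->s1 s1-x->s2 s1-y->s2 s2-x->s3 s2-y->s3 s3-x->s4 s3-y->s4 s4-x->s4 s4-y->s4

Count input length up to 4: every symbol moves from s0 toward s4, which means 'more than 3' and absorbs. Accept from {s0, s1, s2, s3}.
With 5 states:
        x   y  
>* s0   s1  s1 
 * s1   s2  s2 
 * s2   s3  s3 
 * s3   s4  s4 
   s4   s4  s4 
(> = start, * = accepting)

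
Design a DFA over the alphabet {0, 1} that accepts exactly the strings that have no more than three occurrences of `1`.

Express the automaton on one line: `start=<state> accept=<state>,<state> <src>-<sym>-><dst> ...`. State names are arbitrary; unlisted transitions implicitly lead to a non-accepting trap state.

start=s0 accept=s0,s1,s2,s3 s0-0->s0 s0-1->s1 s1-0->s1 s1-1->s2 s2-0->s2 s2-1->s3 s3-0->s3 s3-1->s4 s4-0->s4 s4-1->s4

Count `1`s, saturating at 4: states s0 through s3 mean 0 through 3 `1`s seen; s4 means more than 3. Each `1` increments (capped at s4); other symbols loop. Accept from {s0, s1, s2, s3}.
A 5-state machine:
        0   1  
>* s0   s0  s1 
 * s1   s1  s2 
 * s2   s2  s3 
 * s3   s3  s4 
   s4   s4  s4 
(> = start, * = accepting)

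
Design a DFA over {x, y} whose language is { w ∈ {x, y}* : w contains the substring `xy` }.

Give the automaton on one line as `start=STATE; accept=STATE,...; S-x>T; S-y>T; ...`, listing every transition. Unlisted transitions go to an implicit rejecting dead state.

start=S0; accept=S2; S0-x>S1; S0-y>S0; S1-x>S1; S1-y>S2; S2-x>S2; S2-y>S2

States S0..S1 record the length of the longest prefix of `xy` that matches the current input suffix. Reaching S2 means `xy` has been seen, and we stay there forever. Accept from S2.
A 3-state machine:
        x   y  
>  S0   S1  S0 
   S1   S1  S2 
 * S2   S2  S2 
(> = start, * = accepting)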